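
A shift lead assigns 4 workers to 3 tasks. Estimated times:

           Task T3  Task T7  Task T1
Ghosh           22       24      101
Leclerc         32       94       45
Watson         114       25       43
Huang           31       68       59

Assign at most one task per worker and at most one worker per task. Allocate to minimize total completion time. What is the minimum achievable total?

Min total: 92 min

Treat this as an assignment problem: match each worker to one task.
Optimal: Ghosh→Task T3 (22 min), Watson→Task T7 (25 min), Leclerc→Task T1 (45 min) — total 22+25+45 = 92 min.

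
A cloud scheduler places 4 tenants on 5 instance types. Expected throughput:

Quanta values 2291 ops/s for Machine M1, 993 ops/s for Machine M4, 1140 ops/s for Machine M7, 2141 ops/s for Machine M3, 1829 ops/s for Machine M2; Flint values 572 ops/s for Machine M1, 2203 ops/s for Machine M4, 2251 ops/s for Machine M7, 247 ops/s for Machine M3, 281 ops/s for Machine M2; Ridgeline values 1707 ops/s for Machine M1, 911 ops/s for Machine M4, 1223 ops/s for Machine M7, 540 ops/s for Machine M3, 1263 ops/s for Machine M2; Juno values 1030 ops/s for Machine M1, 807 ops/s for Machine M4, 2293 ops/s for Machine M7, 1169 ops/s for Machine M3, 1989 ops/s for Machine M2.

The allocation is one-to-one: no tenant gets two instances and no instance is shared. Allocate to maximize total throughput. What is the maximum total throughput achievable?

Max total: 8344 ops/s

Optimal: Quanta→Machine M3 (2141 ops/s), Flint→Machine M4 (2203 ops/s), Ridgeline→Machine M1 (1707 ops/s), Juno→Machine M7 (2293 ops/s) — total 2141+2203+1707+2293 = 8344 ops/s.
Column-greedy (each instance in turn goes to its best remaining tenant) gives 7327 ops/s, worse by 1017.
Next-best assignment: Quanta→Machine M3, Flint→Machine M7, Ridgeline→Machine M1, Juno→Machine M2 = 8088 ops/s.
Swapping Ridgeline↔Quanta (Ridgeline→Machine M3 540 ops/s, Quanta→Machine M1 2291 ops/s) loses 1017.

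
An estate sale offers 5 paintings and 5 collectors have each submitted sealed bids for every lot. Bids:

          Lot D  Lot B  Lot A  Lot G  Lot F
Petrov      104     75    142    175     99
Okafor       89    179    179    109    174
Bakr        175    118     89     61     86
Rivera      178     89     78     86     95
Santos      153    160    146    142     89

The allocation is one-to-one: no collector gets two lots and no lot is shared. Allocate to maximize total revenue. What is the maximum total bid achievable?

Optimal: Petrov→Lot G ($175), Okafor→Lot F ($174), Bakr→Lot B ($118), Rivera→Lot D ($178), Santos→Lot A ($146) — total 175+174+118+178+146 = $791.
Max-entry greedy (repeatedly take the single best remaining cell) gives $764, worse by 27.
Next-best assignment: Petrov→Lot G, Okafor→Lot A, Bakr→Lot D, Rivera→Lot F, Santos→Lot B = $784.

Max total: $791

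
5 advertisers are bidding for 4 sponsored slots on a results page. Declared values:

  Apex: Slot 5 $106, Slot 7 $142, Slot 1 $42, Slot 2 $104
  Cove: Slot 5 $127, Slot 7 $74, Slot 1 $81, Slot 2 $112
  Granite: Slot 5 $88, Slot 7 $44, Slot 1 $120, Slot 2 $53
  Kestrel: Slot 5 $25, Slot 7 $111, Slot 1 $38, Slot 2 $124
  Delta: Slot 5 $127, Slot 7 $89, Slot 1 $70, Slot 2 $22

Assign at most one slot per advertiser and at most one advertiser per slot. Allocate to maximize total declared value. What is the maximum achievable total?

Optimal: Cove→Slot 5 ($127), Apex→Slot 7 ($142), Granite→Slot 1 ($120), Kestrel→Slot 2 ($124) — total 127+142+120+124 = $513.

Max total: $513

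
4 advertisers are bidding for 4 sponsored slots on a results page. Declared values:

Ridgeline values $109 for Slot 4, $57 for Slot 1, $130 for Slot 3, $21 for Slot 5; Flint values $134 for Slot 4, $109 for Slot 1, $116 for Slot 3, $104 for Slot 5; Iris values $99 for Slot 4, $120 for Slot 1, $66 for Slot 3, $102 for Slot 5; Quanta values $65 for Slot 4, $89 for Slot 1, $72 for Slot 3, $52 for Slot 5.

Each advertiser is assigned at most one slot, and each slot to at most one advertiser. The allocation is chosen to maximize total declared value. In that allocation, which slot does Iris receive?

Optimal: Ridgeline→Slot 3 ($130), Flint→Slot 4 ($134), Iris→Slot 5 ($102), Quanta→Slot 1 ($89) — total 130+134+102+89 = $455.
Row-greedy (each advertiser in turn takes its best remaining slot) gives $436, worse by 19.
Next-best assignment: Ridgeline→Slot 3, Flint→Slot 4, Iris→Slot 1, Quanta→Slot 5 = $436.
No other one-to-one assignment exceeds $455.
Iris's own top slot is Slot 1 ($120), but forcing Iris→Slot 1 and reassigning the rest optimally gives only $436 — worse by 19.

Iris receives Slot 5.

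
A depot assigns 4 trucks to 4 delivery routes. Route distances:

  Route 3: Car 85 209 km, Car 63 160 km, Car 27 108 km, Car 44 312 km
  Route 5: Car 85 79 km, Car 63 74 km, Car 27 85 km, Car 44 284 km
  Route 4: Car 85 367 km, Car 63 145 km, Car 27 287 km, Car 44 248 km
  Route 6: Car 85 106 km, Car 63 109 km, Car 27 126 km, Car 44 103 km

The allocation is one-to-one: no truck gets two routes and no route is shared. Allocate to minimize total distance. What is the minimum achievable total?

Optimal: Car 85→Route 5 (79 km), Car 63→Route 4 (145 km), Car 27→Route 3 (108 km), Car 44→Route 6 (103 km) — total 79+145+108+103 = 435 km.
Row-greedy (each truck in turn takes its cheapest remaining route) gives 544 km, worse by 109.
Swapping Car 27↔Car 63 (Car 27→Route 4 287 km, Car 63→Route 3 160 km) adds 194.
No other one-to-one assignment undercuts 435 km.

Min total: 435 km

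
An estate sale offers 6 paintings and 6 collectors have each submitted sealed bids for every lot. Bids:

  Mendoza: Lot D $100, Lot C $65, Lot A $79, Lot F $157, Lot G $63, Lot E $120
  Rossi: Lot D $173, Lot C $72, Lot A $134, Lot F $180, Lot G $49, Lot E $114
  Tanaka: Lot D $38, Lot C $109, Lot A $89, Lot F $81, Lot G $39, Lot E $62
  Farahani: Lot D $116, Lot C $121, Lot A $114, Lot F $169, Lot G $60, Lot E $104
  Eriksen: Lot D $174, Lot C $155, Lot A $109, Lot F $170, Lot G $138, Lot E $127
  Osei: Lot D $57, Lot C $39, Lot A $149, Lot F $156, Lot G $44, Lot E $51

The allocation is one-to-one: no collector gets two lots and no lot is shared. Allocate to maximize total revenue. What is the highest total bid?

Max total: $858

Optimal: Mendoza→Lot E ($120), Rossi→Lot D ($173), Tanaka→Lot C ($109), Farahani→Lot F ($169), Eriksen→Lot G ($138), Osei→Lot A ($149) — total 120+173+109+169+138+149 = $858.
Max-entry greedy (repeatedly take the single best remaining cell) gives $783, worse by 75.
Swapping Osei↔Rossi (Osei→Lot D $57, Rossi→Lot A $134) loses 131.
No other one-to-one assignment exceeds $858.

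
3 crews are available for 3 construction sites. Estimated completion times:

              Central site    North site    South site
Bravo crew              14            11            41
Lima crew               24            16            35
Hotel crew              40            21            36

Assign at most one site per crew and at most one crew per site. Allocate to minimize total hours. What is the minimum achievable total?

Minimum total: 66 hours

Optimal: Bravo crew→Central site (14 hours), Lima crew→North site (16 hours), Hotel crew→South site (36 hours) — total 14+16+36 = 66 hours.
Row-greedy (each crew in turn takes its cheapest remaining site) gives 71 hours, worse by 5.
Swapping Hotel crew↔Bravo crew (Hotel crew→Central site 40 hours, Bravo crew→South site 41 hours) adds 31.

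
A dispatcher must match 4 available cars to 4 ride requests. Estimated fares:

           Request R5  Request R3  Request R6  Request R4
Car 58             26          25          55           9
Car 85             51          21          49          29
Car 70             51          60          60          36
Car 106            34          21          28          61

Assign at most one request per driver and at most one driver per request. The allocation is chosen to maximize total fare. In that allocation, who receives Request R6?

Optimal: Car 58→Request R6 ($55), Car 85→Request R5 ($51), Car 70→Request R3 ($60), Car 106→Request R4 ($61) — total 55+51+60+61 = $227.
Next-best assignment: Car 58→Request R3, Car 85→Request R5, Car 70→Request R6, Car 106→Request R4 = $197.

Car 58 receives Request R6.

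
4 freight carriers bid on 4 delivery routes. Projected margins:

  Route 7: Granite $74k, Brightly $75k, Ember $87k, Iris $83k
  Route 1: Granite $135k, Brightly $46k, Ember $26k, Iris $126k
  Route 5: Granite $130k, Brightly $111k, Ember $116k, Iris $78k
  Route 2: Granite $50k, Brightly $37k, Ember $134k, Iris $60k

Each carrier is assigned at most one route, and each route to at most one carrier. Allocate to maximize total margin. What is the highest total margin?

Optimal: Granite→Route 5 ($130k), Brightly→Route 7 ($75k), Ember→Route 2 ($134k), Iris→Route 1 ($126k) — total 130+75+134+126 = $465k.
Column-greedy (each route in turn goes to its best remaining carrier) gives $393k, worse by 72.
Swapping Granite↔Ember (Granite→Route 2 $50k, Ember→Route 5 $116k) loses 98.
Checked against all permutations: $465k is optimal.

Maximum total: $465k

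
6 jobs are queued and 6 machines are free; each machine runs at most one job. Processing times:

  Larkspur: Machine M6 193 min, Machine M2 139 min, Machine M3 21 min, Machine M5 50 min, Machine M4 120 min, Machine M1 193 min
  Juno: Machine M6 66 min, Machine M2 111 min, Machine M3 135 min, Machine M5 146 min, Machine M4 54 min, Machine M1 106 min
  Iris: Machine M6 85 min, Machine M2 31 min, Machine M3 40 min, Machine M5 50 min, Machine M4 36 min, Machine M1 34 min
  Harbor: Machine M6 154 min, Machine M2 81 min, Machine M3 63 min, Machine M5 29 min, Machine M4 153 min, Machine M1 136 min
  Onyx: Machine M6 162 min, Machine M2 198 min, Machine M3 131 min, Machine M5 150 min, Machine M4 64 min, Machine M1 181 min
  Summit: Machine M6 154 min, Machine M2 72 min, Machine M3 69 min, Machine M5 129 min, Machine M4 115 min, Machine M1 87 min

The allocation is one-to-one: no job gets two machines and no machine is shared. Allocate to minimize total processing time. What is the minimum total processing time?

This is the linear assignment problem.
Optimal: Larkspur→Machine M3 (21 min), Juno→Machine M6 (66 min), Iris→Machine M1 (34 min), Harbor→Machine M5 (29 min), Onyx→Machine M4 (64 min), Summit→Machine M2 (72 min) — total 21+66+34+29+64+72 = 286 min.
Min-entry greedy (repeatedly take the single cheapest remaining cell) gives 384 min, worse by 98.

Min total: 286 min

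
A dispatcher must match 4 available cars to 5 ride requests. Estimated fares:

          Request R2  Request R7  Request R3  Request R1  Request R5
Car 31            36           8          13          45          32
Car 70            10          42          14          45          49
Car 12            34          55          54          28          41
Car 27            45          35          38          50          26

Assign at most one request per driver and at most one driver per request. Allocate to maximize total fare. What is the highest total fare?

This is the linear assignment problem.
Optimal: Car 31→Request R1 ($45), Car 70→Request R5 ($49), Car 12→Request R7 ($55), Car 27→Request R2 ($45) — total 45+49+55+45 = $194.
Column-greedy (each request in turn goes to its best remaining driver) gives $159, worse by 35.

Maximum total: $194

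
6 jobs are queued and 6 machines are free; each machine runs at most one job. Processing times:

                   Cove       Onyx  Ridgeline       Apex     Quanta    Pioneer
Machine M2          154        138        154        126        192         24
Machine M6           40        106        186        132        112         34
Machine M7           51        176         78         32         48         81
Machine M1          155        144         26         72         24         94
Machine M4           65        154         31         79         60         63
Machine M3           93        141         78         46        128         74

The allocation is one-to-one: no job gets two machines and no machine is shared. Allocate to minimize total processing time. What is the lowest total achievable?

Min total: 282 min

Optimal: Cove→Machine M7 (51 min), Onyx→Machine M6 (106 min), Ridgeline→Machine M4 (31 min), Apex→Machine M3 (46 min), Quanta→Machine M1 (24 min), Pioneer→Machine M2 (24 min) — total 51+106+31+46+24+24 = 282 min.
Column-greedy (each machine in turn goes to its cheapest remaining job) gives 292 min, worse by 10.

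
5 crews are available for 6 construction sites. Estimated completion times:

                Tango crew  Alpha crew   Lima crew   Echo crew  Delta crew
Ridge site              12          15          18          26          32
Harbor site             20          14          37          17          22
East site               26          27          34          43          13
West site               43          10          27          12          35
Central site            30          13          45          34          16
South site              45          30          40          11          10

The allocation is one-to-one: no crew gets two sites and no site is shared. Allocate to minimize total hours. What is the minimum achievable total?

This is the linear assignment problem.
Optimal: Tango crew→Harbor site (20 hours), Alpha crew→West site (10 hours), Lima crew→Ridge site (18 hours), Echo crew→South site (11 hours), Delta crew→East site (13 hours) — total 20+10+18+11+13 = 72 hours.
Column-greedy (each site in turn goes to its cheapest remaining crew) gives 96 hours, worse by 24.
Next-best assignment: Tango crew→Harbor site, Alpha crew→Central site, Lima crew→Ridge site, Echo crew→West site, Delta crew→South site = 73 hours.
Checked against all permutations: 72 hours is optimal.

Min total: 72 hours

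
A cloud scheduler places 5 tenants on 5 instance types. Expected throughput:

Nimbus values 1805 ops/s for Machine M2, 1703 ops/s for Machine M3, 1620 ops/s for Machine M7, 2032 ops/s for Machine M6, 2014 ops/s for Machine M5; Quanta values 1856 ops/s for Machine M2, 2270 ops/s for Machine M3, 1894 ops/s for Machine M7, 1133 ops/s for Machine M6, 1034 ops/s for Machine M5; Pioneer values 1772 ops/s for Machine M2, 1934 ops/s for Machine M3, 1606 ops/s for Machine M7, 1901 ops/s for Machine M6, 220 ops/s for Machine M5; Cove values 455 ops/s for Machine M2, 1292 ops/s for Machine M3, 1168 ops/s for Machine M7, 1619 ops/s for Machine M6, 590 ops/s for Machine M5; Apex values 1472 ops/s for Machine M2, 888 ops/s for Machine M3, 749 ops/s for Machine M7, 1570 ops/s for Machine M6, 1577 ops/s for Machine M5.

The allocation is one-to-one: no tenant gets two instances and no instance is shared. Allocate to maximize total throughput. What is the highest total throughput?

Maximum total: 8981 ops/s

Optimal: Nimbus→Machine M5 (2014 ops/s), Quanta→Machine M3 (2270 ops/s), Pioneer→Machine M7 (1606 ops/s), Cove→Machine M6 (1619 ops/s), Apex→Machine M2 (1472 ops/s) — total 2014+2270+1606+1619+1472 = 8981 ops/s.
Column-greedy (each instance in turn goes to its best remaining tenant) gives 8606 ops/s, worse by 375.
Swapping Nimbus↔Pioneer (Nimbus→Machine M7 1620 ops/s, Pioneer→Machine M5 220 ops/s) loses 1780.
Every other assignment is strictly worse.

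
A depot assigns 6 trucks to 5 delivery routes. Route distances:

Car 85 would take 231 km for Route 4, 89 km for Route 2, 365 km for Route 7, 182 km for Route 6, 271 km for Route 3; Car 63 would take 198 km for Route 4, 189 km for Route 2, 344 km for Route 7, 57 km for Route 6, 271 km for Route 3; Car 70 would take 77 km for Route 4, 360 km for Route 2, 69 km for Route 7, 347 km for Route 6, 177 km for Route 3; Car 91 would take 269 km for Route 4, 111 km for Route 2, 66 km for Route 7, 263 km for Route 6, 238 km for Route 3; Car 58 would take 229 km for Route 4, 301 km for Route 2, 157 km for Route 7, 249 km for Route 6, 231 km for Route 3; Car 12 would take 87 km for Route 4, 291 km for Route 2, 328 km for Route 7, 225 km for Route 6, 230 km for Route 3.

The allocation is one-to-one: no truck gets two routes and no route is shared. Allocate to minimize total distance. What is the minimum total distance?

This is the linear assignment problem.
Optimal: Car 12→Route 4 (87 km), Car 85→Route 2 (89 km), Car 91→Route 7 (66 km), Car 63→Route 6 (57 km), Car 70→Route 3 (177 km) — total 87+89+66+57+177 = 476 km.
Every other assignment is strictly worse.

Min total: 476 km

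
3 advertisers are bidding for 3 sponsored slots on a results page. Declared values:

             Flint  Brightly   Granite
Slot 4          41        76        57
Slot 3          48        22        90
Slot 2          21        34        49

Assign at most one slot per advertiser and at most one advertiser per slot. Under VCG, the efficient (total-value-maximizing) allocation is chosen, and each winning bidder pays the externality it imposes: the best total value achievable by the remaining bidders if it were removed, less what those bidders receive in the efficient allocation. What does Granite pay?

Efficient allocation: Flint→Slot 2 ($21), Brightly→Slot 4 ($76), Granite→Slot 3 ($90); total welfare W = $187.
Granite receives Slot 3 at value $90, so the others get W − 90 = $97.
Without Granite: best allocation of the remaining 2 bidders over all 3 slots is Flint→Slot 3 ($48), Brightly→Slot 4 ($76), total $124.
VCG payment = (others' best without Granite) − (others' welfare with Granite) = 124 − 97 = $27.

Granite pays $27.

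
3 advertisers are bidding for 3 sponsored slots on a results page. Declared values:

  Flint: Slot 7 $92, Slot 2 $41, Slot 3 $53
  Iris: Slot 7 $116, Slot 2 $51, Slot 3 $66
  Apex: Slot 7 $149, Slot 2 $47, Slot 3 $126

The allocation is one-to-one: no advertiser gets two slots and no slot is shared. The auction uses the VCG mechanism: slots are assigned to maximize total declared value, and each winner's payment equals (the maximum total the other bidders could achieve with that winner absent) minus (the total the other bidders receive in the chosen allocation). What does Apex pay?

Apex pays $12.

Efficient allocation: Flint→Slot 2 ($41), Iris→Slot 7 ($116), Apex→Slot 3 ($126); total welfare W = $283.
Apex receives Slot 3 at value $126, so the others get W − 126 = $157.
Without Apex: best allocation of the remaining 2 bidders over all 3 slots is Flint→Slot 3 ($53), Iris→Slot 7 ($116), total $169.
VCG payment = (others' best without Apex) − (others' welfare with Apex) = 169 − 157 = $12.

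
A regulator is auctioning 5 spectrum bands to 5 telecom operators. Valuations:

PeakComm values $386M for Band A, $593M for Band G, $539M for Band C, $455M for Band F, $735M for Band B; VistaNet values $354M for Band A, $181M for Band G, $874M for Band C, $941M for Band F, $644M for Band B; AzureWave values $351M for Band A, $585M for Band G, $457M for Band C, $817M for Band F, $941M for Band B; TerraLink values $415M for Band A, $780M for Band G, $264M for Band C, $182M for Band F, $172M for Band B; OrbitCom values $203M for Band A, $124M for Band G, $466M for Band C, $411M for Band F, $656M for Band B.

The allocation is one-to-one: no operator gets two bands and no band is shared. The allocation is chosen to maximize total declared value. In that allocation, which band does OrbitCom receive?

Optimal: PeakComm→Band A ($386M), VistaNet→Band F ($941M), AzureWave→Band B ($941M), TerraLink→Band G ($780M), OrbitCom→Band C ($466M) — total 386+941+941+780+466 = $3514M.
Row-greedy (each operator in turn takes its best remaining band) gives $3142M, worse by 372.
Next-best assignment: PeakComm→Band A, VistaNet→Band C, AzureWave→Band F, TerraLink→Band G, OrbitCom→Band B = $3513M.
No other one-to-one assignment exceeds $3514M.
OrbitCom's own top band is Band B ($656M), but forcing OrbitCom→Band B and reassigning the rest optimally gives only $3513M — worse by 1.

OrbitCom receives Band C.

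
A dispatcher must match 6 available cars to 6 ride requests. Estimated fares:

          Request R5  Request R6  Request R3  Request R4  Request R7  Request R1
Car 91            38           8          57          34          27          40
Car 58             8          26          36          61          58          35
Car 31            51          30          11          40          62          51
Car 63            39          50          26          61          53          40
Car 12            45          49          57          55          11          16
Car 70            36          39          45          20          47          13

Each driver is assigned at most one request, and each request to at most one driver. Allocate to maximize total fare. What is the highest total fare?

Max total: $312

This is the linear assignment problem.
Optimal: Car 91→Request R3 ($57), Car 58→Request R7 ($58), Car 31→Request R1 ($51), Car 63→Request R4 ($61), Car 12→Request R6 ($49), Car 70→Request R5 ($36) — total 57+58+51+61+49+36 = $312.
Row-greedy (each driver in turn takes its best remaining request) gives $288, worse by 24.
Next-best assignment: Car 91→Request R3, Car 58→Request R4, Car 31→Request R1, Car 63→Request R6, Car 12→Request R5, Car 70→Request R7 = $311.
Swapping Car 31↔Car 91 (Car 31→Request R3 $11, Car 91→Request R1 $40) loses 57.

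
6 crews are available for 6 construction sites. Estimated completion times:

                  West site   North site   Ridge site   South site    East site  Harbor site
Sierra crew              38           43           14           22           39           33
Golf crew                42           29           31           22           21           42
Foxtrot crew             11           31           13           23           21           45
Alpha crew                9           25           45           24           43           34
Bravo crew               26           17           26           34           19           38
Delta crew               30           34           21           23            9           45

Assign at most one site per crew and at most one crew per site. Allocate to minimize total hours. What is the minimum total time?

Minimum total: 103 hours

This is the linear assignment problem.
Optimal: Sierra crew→Harbor site (33 hours), Golf crew→South site (22 hours), Foxtrot crew→Ridge site (13 hours), Alpha crew→West site (9 hours), Bravo crew→North site (17 hours), Delta crew→East site (9 hours) — total 33+22+13+9+17+9 = 103 hours.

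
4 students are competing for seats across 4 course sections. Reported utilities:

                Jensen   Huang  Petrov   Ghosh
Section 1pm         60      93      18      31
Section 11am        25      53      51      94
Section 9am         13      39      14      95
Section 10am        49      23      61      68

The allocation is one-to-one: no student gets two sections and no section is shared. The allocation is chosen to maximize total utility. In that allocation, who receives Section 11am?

Petrov receives Section 11am.

This is a one-to-one assignment (maximum-weight bipartite matching).
Optimal: Jensen→Section 10am (49 points), Huang→Section 1pm (93 points), Petrov→Section 11am (51 points), Ghosh→Section 9am (95 points) — total 49+93+51+95 = 288 points.
Next-best assignment: Jensen→Section 11am, Huang→Section 1pm, Petrov→Section 10am, Ghosh→Section 9am = 274 points.
Checked against all permutations: 288 points is optimal.
Petrov's own top section is Section 10am (61 points), but forcing Petrov→Section 10am and reassigning the rest optimally gives only 274 points — worse by 14.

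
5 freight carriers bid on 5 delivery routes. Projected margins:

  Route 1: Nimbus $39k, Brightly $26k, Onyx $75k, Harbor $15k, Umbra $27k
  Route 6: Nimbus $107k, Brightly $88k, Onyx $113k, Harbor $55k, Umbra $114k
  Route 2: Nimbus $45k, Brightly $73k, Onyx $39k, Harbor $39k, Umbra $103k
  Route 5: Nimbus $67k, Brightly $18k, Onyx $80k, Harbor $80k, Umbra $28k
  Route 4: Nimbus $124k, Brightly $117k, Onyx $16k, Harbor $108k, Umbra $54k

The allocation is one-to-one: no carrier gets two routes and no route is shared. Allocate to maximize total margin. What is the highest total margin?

Maximum total: $482k

Optimal: Nimbus→Route 6 ($107k), Brightly→Route 4 ($117k), Onyx→Route 1 ($75k), Harbor→Route 5 ($80k), Umbra→Route 2 ($103k) — total 107+117+75+80+103 = $482k.
Row-greedy (each carrier in turn takes its best remaining route) gives $358k, worse by 124.
Swapping Harbor↔Onyx (Harbor→Route 1 $15k, Onyx→Route 5 $80k) loses 60.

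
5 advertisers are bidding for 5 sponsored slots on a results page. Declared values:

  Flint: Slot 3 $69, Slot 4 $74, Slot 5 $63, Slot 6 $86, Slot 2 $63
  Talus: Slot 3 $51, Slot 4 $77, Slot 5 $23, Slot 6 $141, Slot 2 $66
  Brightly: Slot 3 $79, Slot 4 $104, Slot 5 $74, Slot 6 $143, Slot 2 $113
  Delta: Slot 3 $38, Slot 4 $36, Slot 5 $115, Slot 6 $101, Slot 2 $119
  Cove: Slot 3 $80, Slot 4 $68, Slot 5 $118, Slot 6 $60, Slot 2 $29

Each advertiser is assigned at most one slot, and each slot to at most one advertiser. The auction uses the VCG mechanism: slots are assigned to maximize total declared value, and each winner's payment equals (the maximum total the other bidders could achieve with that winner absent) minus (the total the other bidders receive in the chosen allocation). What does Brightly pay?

Efficient allocation: Flint→Slot 3 ($69), Talus→Slot 6 ($141), Brightly→Slot 4 ($104), Delta→Slot 2 ($119), Cove→Slot 5 ($118); total welfare W = $551.
Brightly receives Slot 4 at value $104, so the others get W − 104 = $447.
Without Brightly: best allocation of the remaining 4 bidders over all 5 slots is Flint→Slot 4 ($74), Talus→Slot 6 ($141), Delta→Slot 2 ($119), Cove→Slot 5 ($118), total $452.
VCG payment = (others' best without Brightly) − (others' welfare with Brightly) = 452 − 447 = $5.

Brightly pays $5.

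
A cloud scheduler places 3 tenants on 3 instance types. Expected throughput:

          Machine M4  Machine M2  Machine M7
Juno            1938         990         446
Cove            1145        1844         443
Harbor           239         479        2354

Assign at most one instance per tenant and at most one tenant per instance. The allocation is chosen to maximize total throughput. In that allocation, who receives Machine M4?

Optimal: Juno→Machine M4 (1938 ops/s), Cove→Machine M2 (1844 ops/s), Harbor→Machine M7 (2354 ops/s) — total 1938+1844+2354 = 6136 ops/s.

Juno receives Machine M4.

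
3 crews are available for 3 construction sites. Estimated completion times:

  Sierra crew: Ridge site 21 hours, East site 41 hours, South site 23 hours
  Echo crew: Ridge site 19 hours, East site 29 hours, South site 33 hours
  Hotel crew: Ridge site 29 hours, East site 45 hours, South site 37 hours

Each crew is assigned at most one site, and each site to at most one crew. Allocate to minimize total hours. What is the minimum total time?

Min total: 81 hours

Optimal: Sierra crew→South site (23 hours), Echo crew→East site (29 hours), Hotel crew→Ridge site (29 hours) — total 23+29+29 = 81 hours.
Column-greedy (each site in turn goes to its cheapest remaining crew) gives 97 hours, worse by 16.
Next-best assignment: Sierra crew→Ridge site, Echo crew→East site, Hotel crew→South site = 87 hours.
Swapping Echo crew↔Hotel crew (Echo crew→Ridge site 19 hours, Hotel crew→East site 45 hours) adds 6.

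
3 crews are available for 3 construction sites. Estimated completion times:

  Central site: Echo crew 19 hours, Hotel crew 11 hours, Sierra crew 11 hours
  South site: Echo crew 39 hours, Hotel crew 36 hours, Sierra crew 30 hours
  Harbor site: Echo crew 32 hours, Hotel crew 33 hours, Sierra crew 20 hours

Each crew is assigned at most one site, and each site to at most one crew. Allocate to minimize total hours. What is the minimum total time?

Minimum total: 70 hours

This is a one-to-one assignment (minimum-cost bipartite matching).
Optimal: Echo crew→South site (39 hours), Hotel crew→Central site (11 hours), Sierra crew→Harbor site (20 hours) — total 39+11+20 = 70 hours.
Row-greedy (each crew in turn takes its cheapest remaining site) gives 82 hours, worse by 12.
Next-best assignment: Echo crew→Harbor site, Hotel crew→Central site, Sierra crew→South site = 73 hours.
Checked against all permutations: 70 hours is optimal.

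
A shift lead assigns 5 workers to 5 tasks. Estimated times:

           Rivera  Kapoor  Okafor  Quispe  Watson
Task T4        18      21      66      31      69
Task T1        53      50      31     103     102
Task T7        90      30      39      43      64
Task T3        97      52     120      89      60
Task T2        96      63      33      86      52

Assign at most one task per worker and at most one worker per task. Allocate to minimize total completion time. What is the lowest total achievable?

Min total: 196 min

Optimal: Rivera→Task T4 (18 min), Kapoor→Task T3 (52 min), Okafor→Task T1 (31 min), Quispe→Task T7 (43 min), Watson→Task T2 (52 min) — total 18+52+31+43+52 = 196 min.
Row-greedy (each worker in turn takes its cheapest remaining task) gives 225 min, worse by 29.
Swapping Watson↔Kapoor (Watson→Task T3 60 min, Kapoor→Task T2 63 min) adds 19.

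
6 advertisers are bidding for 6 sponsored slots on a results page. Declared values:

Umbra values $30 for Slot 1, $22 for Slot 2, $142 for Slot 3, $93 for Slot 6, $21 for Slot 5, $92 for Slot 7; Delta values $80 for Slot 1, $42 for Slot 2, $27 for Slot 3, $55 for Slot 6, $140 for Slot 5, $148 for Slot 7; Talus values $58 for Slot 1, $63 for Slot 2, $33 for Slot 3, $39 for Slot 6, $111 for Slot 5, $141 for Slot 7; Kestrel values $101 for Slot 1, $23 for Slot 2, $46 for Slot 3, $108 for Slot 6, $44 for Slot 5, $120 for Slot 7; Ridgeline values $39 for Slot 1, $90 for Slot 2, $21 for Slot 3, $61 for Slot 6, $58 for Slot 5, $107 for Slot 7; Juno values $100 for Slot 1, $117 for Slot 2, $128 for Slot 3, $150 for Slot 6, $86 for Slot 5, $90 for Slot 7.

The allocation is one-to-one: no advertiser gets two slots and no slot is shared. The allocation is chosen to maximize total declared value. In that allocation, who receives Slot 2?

Treat this as an assignment problem: match each advertiser to one slot.
Optimal: Umbra→Slot 3 ($142), Delta→Slot 5 ($140), Talus→Slot 7 ($141), Kestrel→Slot 1 ($101), Ridgeline→Slot 2 ($90), Juno→Slot 6 ($150) — total 142+140+141+101+90+150 = $764.
Max-entry greedy (repeatedly take the single best remaining cell) gives $742, worse by 22.
Swapping Umbra↔Kestrel (Umbra→Slot 1 $30, Kestrel→Slot 3 $46) loses 167.
Every other assignment is strictly worse.
Ridgeline's own top slot is Slot 7 ($107), but forcing Ridgeline→Slot 7 and reassigning the rest optimally gives only $703 — worse by 61.

Ridgeline receives Slot 2.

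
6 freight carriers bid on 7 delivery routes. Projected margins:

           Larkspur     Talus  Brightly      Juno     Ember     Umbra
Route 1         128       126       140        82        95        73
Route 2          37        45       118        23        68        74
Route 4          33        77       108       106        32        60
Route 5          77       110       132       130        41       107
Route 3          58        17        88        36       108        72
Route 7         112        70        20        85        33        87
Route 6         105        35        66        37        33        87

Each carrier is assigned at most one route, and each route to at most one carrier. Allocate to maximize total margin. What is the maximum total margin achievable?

Max total: $681k

This is the linear assignment problem.
Optimal: Larkspur→Route 7 ($112k), Talus→Route 1 ($126k), Brightly→Route 2 ($118k), Juno→Route 5 ($130k), Ember→Route 3 ($108k), Umbra→Route 6 ($87k) — total 112+126+118+130+108+87 = $681k.
Max-entry greedy (repeatedly take the single best remaining cell) gives $654k, worse by 27.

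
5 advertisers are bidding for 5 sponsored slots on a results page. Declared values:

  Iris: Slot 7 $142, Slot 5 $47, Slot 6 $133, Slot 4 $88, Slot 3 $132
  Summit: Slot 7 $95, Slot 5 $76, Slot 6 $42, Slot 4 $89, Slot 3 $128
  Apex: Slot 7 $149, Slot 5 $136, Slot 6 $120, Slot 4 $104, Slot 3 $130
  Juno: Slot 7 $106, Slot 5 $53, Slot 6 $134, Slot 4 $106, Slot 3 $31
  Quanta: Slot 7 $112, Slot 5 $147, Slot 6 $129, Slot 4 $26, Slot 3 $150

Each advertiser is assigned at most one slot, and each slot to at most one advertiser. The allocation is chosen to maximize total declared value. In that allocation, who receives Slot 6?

Iris receives Slot 6.

This is a one-to-one assignment (maximum-weight bipartite matching).
Optimal: Iris→Slot 6 ($133), Summit→Slot 3 ($128), Apex→Slot 7 ($149), Juno→Slot 4 ($106), Quanta→Slot 5 ($147) — total 133+128+149+106+147 = $663.
Swapping Juno↔Apex (Juno→Slot 7 $106, Apex→Slot 4 $104) loses 45.
Iris's own top slot is Slot 7 ($142), but forcing Iris→Slot 7 and reassigning the rest optimally gives only $655 — worse by 8.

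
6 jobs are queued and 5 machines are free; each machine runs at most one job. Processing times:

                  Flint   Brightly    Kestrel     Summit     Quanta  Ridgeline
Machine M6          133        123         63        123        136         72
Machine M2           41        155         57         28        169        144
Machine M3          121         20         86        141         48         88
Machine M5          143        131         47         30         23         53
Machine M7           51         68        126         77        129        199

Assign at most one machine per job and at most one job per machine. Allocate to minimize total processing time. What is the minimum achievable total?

Minimum total: 185 min

Treat this as an assignment problem: match each job to one machine.
Optimal: Kestrel→Machine M6 (63 min), Summit→Machine M2 (28 min), Brightly→Machine M3 (20 min), Quanta→Machine M5 (23 min), Flint→Machine M7 (51 min) — total 63+28+20+23+51 = 185 min.
Row-greedy (each job in turn takes its cheapest remaining machine) gives 321 min, worse by 136.
Next-best assignment: Ridgeline→Machine M6, Summit→Machine M2, Brightly→Machine M3, Quanta→Machine M5, Flint→Machine M7 = 194 min.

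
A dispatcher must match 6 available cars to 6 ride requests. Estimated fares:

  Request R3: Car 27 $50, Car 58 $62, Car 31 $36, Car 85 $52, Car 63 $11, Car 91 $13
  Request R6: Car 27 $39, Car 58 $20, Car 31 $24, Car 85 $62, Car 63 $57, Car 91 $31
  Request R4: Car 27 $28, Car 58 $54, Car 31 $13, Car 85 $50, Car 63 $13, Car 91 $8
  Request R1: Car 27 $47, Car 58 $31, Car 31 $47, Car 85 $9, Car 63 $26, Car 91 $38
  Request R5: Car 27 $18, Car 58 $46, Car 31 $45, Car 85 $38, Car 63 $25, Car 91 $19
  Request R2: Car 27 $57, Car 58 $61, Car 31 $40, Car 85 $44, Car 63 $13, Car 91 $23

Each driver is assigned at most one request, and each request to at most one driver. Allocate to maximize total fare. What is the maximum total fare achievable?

Optimal: Car 27→Request R2 ($57), Car 58→Request R3 ($62), Car 31→Request R5 ($45), Car 85→Request R4 ($50), Car 63→Request R6 ($57), Car 91→Request R1 ($38) — total 57+62+45+50+57+38 = $309.
Next-best assignment: Car 27→Request R2, Car 58→Request R4, Car 31→Request R5, Car 85→Request R3, Car 63→Request R6, Car 91→Request R1 = $303.

Max total: $309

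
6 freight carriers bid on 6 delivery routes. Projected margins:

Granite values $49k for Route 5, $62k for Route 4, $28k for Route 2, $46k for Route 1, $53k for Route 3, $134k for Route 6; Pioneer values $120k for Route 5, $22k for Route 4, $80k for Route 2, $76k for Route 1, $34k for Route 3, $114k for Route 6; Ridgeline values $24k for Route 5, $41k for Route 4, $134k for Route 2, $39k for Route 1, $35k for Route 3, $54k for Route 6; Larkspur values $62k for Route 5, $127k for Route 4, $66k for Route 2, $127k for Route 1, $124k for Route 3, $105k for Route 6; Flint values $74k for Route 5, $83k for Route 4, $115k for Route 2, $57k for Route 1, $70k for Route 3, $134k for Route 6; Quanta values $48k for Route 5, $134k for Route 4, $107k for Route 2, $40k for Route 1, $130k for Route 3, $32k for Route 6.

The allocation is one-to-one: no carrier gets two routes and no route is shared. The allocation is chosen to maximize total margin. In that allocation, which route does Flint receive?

This is a one-to-one assignment (maximum-weight bipartite matching).
Optimal: Granite→Route 6 ($134k), Pioneer→Route 5 ($120k), Ridgeline→Route 2 ($134k), Larkspur→Route 1 ($127k), Flint→Route 4 ($83k), Quanta→Route 3 ($130k) — total 134+120+134+127+83+130 = $728k.
Column-greedy (each route in turn goes to its best remaining carrier) gives $719k, worse by 9.
Next-best assignment: Granite→Route 6, Pioneer→Route 5, Ridgeline→Route 2, Larkspur→Route 1, Flint→Route 3, Quanta→Route 4 = $719k.
Flint's own top route is Route 6 ($134k), but forcing Flint→Route 6 and reassigning the rest optimally gives only $707k — worse by 21.

Flint receives Route 4.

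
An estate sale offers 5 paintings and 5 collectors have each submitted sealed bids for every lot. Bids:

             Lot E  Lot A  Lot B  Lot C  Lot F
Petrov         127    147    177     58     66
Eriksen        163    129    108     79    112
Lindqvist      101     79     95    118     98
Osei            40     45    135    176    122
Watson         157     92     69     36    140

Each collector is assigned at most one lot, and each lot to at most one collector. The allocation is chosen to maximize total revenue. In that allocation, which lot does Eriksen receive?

Optimal: Petrov→Lot B ($177), Eriksen→Lot A ($129), Lindqvist→Lot F ($98), Osei→Lot C ($176), Watson→Lot E ($157) — total 177+129+98+176+157 = $737.
Max-entry greedy (repeatedly take the single best remaining cell) gives $735, worse by 2.
Checked against all permutations: $737 is optimal.
Eriksen's own top lot is Lot E ($163), but forcing Eriksen→Lot E and reassigning the rest optimally gives only $735 — worse by 2.

Eriksen receives Lot A.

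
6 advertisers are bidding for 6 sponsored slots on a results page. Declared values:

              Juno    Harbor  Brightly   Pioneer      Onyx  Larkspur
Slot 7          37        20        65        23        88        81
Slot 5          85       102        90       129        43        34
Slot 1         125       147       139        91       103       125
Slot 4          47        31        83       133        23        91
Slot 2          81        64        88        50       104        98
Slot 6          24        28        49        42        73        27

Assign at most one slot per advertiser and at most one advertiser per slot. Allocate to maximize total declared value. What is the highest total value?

Optimal: Juno→Slot 2 ($81), Harbor→Slot 5 ($102), Brightly→Slot 1 ($139), Pioneer→Slot 4 ($133), Onyx→Slot 6 ($73), Larkspur→Slot 7 ($81) — total 81+102+139+133+73+81 = $609.
Max-entry greedy (repeatedly take the single best remaining cell) gives $579, worse by 30.

Max total: $609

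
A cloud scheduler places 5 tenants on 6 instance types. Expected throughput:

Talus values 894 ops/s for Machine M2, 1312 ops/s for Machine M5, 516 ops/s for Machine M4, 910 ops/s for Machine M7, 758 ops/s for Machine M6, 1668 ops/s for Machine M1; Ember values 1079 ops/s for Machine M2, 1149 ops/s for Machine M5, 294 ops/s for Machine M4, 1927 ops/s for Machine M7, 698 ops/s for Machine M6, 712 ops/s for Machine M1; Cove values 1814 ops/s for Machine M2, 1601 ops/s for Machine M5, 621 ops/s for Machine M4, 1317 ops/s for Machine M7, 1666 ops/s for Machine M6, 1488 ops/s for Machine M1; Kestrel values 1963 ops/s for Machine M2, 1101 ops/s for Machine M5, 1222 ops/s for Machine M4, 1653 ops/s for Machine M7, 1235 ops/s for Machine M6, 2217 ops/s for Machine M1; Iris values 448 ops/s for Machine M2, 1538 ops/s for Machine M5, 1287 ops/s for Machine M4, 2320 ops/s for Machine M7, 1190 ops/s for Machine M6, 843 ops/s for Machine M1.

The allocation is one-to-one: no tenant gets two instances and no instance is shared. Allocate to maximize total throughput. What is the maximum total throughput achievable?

Max total: 8766 ops/s

This is the linear assignment problem.
Optimal: Talus→Machine M1 (1668 ops/s), Ember→Machine M5 (1149 ops/s), Cove→Machine M6 (1666 ops/s), Kestrel→Machine M2 (1963 ops/s), Iris→Machine M7 (2320 ops/s) — total 1668+1149+1666+1963+2320 = 8766 ops/s.
Next-best assignment: Talus→Machine M1, Ember→Machine M7, Cove→Machine M6, Kestrel→Machine M2, Iris→Machine M5 = 8762 ops/s.
Swapping Cove↔Ember (Cove→Machine M5 1601 ops/s, Ember→Machine M6 698 ops/s) loses 516.
Checked against all permutations: 8766 ops/s is optimal.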